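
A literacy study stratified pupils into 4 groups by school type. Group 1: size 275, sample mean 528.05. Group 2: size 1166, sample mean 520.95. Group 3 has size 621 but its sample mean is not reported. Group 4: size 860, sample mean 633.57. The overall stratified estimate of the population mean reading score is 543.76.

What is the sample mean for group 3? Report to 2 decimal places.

469.17

N = 275 + 1166 + 621 + 860 = 2922.
Overall total = μ·N = 543.76·2922 = 1588866.72.
Subtract the known strata: 275·528.05 + 1166·520.95 + 860·633.57 = 1297511.65.
Remaining total for group 3: 1588866.72 − 1297511.65 = 291355.07.
Divide by its size: 291355.07 / 621 = 469.1708... → 469.17.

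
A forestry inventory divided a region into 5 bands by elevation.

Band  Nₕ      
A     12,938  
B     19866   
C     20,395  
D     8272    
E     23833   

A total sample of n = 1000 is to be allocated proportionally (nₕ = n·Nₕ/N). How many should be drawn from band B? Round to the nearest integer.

N = 12938 + 19866 + 20395 + 8272 + 23833 = 85304.
n_B = 1000·19866/85304 = 232.885... → 233.

233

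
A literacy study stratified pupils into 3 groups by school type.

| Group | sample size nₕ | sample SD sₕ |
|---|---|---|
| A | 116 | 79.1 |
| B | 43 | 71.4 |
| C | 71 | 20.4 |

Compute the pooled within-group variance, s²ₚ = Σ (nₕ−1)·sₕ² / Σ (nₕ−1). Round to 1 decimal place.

Degrees of freedom: 115 + 42 + 70 = 227.
Σ(nₕ−1)sₕ² = 115·6256.81 + 42·5097.96 + 70·416.16 = 962778.67.
s²ₚ = 962778.67 / 227 = 4241.316... → 4241.3.

4241.3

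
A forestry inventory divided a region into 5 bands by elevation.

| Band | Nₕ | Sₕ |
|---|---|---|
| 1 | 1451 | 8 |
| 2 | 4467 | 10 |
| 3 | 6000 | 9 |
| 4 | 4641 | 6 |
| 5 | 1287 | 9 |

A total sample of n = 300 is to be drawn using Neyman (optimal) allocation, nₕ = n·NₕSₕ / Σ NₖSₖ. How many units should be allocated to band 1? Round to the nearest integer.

1: NₕSₕ = 1451·8 = 11608
2: NₕSₕ = 4467·10 = 44670
3: NₕSₕ = 6000·9 = 54000
4: NₕSₕ = 4641·6 = 27846
5: NₕSₕ = 1287·9 = 11583
Σ NₕSₕ = 149707.
n_1 = 300·11608/149707 = 23.261... → 23.

23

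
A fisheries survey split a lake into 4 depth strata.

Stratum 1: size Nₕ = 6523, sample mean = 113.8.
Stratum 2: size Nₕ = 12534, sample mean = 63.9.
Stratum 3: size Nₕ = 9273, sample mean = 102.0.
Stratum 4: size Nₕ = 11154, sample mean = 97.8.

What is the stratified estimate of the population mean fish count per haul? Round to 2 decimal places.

x̄_st = (Σ Nₕx̄ₕ) / (Σ Nₕ) = (6523·113.8 + 12534·63.9 + 9273·102.0 + 11154·97.8) / 39484
= 3579947.2 / 39484 = 90.6683... → 90.67.

90.67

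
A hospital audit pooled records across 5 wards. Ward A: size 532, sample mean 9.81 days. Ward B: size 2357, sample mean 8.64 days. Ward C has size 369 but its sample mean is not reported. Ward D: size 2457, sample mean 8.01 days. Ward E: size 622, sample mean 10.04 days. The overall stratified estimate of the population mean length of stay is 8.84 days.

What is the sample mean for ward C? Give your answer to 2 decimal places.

Σ Nₕx̄ₕ = N·μ, so 369·x̄_C = 6337·8.84 − (532·9.81 + 2357·8.64 + 2457·8.01 + 622·10.04).
= 56019.08 − 51508.85 = 4510.23.
x̄_C = 4510.23 / 369 = 12.2228... → 12.22.

12.22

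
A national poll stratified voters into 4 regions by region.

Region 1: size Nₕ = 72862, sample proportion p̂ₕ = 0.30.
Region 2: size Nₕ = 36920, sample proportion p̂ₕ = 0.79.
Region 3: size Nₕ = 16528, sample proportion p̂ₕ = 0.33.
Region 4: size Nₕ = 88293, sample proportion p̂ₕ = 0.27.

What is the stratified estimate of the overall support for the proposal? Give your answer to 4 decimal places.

Wₕ = Nₕ/N with N = 214603: 0.3395, 0.1720, 0.0770, 0.4114.
p̂_st = 0.3395·0.30 + 0.1720·0.79 + 0.0770·0.33 + 0.4114·0.27 ≈ 0.374267... → 0.3743.

0.3743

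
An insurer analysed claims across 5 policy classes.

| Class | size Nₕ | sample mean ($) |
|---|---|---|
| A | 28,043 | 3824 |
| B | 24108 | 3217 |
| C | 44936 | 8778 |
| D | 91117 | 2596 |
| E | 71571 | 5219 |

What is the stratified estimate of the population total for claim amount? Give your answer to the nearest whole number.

1189308857

Population total = Σ Nₕ·x̄ₕ (each stratum's size times its mean).
28043·3824 + 24108·3217 + 44936·8778 + 91117·2596 + 71571·5219 = 107236432 + 77555436 + 394448208 + 236539732 + 373529049 = 1189308857.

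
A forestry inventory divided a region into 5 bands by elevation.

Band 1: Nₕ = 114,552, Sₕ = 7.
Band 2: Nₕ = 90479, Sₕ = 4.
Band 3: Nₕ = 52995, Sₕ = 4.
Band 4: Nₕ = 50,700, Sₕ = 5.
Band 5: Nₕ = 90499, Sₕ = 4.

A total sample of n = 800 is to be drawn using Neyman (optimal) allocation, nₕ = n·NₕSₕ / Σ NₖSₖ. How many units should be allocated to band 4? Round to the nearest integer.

Σ NₕSₕ = 114552·7 + 90479·4 + 52995·4 + 50700·5 + 90499·4 = 1991256.
Share for 4: 253500/1991256 = 0.12731.
n_4 = 800 × 0.12731 = 101.845... → 102.

102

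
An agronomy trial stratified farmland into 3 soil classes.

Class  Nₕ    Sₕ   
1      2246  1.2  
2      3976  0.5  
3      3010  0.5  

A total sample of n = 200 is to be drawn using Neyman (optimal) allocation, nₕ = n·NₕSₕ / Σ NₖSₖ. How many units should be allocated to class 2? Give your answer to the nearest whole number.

Σ NₕSₕ = 2246·1.2 + 3976·0.5 + 3010·0.5 = 6188.2.
Share for 2: 1988/6188.2 = 0.32126.
n_2 = 200 × 0.32126 = 64.251... → 64.

64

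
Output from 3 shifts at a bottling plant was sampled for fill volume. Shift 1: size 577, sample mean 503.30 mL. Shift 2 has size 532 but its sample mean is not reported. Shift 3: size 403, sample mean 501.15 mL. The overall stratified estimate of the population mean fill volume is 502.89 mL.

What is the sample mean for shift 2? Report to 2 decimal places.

N = 577 + 532 + 403 = 1512.
Overall total = μ·N = 502.89·1512 = 760369.68.
Subtract the known strata: 577·503.30 + 403·501.15 = 492367.55.
Remaining total for shift 2: 760369.68 − 492367.55 = 268002.13.
Divide by its size: 268002.13 / 532 = 503.7634... → 503.76.

503.76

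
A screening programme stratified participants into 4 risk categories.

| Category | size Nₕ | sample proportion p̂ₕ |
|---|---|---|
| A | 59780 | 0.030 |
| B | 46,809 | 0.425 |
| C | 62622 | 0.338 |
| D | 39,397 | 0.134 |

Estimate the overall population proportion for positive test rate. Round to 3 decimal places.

0.231

N = 59780 + 46809 + 62622 + 39397 = 208608.
Overall proportion = Σ (Nₕ/N)·p̂ₕ.
Σ Nₕp̂ₕ = 1793.4 + 19893.825 + 21166.236 + 5279.198 = 48132.659.
48132.659 / 208608 = 0.23073... → 0.231.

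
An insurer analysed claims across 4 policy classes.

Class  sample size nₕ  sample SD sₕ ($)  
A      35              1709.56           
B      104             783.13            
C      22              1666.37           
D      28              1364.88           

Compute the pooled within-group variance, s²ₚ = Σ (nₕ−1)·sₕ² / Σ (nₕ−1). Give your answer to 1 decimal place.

A: (35−1)·1709.56² = 34·2922595.3936 = 99368243.3824
B: (104−1)·783.13² = 103·613292.5969 = 63169137.4807
C: (22−1)·1666.37² = 21·2776788.9769 = 58312568.5149
D: (28−1)·1364.88² = 27·1862897.4144 = 50298230.1888
Numerator = 271148179.5668; denominator = Σ(nₕ−1) = 185.
s²ₚ = 271148179.5668/185 = 1465665.835... → 1465665.8.

1465665.8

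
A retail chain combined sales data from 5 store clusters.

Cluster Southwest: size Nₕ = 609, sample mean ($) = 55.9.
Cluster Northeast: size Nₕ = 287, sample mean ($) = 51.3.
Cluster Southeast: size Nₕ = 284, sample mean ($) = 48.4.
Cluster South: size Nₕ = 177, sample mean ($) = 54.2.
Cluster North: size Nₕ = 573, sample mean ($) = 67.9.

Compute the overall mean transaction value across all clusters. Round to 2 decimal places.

57.52

N = 1930; weights Wₕ = Nₕ/N = (0.3155, 0.1487, 0.1472, 0.0917, 0.2969).
x̄_st = Σ Wₕ·x̄ₕ = 0.3155·55.9 + 0.1487·51.3 + 0.1472·48.4 + 0.0917·54.2 + 0.2969·67.9 ≈ 57.5191...
→ 57.52.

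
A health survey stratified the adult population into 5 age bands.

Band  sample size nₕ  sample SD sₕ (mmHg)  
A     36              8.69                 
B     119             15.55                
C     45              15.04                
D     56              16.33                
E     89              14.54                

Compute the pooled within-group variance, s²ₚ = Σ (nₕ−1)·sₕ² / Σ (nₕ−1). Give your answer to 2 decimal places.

218.82

Degrees of freedom: 35 + 118 + 44 + 55 + 88 = 340.
Σ(nₕ−1)sₕ² = 35·75.5161 + 118·241.8025 + 44·226.2016 + 55·266.6689 + 88·211.4116 = 74399.6392.
s²ₚ = 74399.6392 / 340 = 218.8225... → 218.82.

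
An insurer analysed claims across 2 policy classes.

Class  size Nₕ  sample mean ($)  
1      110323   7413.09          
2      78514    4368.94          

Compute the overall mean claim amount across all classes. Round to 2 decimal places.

N = 188837; weights Wₕ = Nₕ/N = (0.5842, 0.4158).
x̄_st = Σ Wₕ·x̄ₕ = 0.5842·7413.09 + 0.4158·4368.94 ≈ 6147.4038...
→ 6147.40.

6147.40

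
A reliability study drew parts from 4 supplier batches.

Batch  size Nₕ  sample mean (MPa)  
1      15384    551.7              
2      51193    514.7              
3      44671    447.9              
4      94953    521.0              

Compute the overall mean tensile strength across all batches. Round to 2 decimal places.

N = 206201; weights Wₕ = Nₕ/N = (0.0746, 0.2483, 0.2166, 0.4605).
x̄_st = Σ Wₕ·x̄ₕ = 0.0746·551.7 + 0.2483·514.7 + 0.2166·447.9 + 0.4605·521.0 ≈ 505.8901...
→ 505.89.

505.89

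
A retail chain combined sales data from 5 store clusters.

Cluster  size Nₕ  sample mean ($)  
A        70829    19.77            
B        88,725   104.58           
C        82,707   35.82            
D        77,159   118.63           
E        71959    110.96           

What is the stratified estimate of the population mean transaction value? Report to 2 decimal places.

N = 391379; weights Wₕ = Nₕ/N = (0.1810, 0.2267, 0.2113, 0.1971, 0.1839).
x̄_st = Σ Wₕ·x̄ₕ = 0.1810·19.77 + 0.2267·104.58 + 0.2113·35.82 + 0.1971·118.63 + 0.1839·110.96 ≈ 78.6441...
→ 78.64.

78.64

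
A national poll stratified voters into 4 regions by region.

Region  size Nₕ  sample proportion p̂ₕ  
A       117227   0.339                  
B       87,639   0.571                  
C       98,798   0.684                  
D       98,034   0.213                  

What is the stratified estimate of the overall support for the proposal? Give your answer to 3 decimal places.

N = 117227 + 87639 + 98798 + 98034 = 401698.
Overall proportion = Σ (Nₕ/N)·p̂ₕ.
Σ Nₕp̂ₕ = 39739.953 + 50041.869 + 67577.832 + 20881.242 = 178240.896.
178240.896 / 401698 = 0.44372... → 0.444.

0.444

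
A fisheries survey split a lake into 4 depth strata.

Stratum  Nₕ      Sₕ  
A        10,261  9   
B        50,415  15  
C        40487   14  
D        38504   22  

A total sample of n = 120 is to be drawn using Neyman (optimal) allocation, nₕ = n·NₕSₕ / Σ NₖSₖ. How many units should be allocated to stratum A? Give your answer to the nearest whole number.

Σ NₕSₕ = 10261·9 + 50415·15 + 40487·14 + 38504·22 = 2262480.
Share for A: 92349/2262480 = 0.04082.
n_A = 120 × 0.04082 = 4.898... → 5.

5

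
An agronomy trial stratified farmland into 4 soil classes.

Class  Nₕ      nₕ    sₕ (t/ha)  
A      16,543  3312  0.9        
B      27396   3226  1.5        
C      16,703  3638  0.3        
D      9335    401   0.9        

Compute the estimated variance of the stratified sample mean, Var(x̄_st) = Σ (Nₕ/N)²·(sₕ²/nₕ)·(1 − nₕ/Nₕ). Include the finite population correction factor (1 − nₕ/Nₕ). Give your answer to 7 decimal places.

0.0001407

N = 69977. Term for each stratum: Wₕ²sₕ²/nₕ·(1−nₕ/Nₕ).
Var(x̄_st) = 0.0000109318 + 0.0000943129 + 0.0000011025 + 0.0000344025 = 0.0001407497 → 0.0001407.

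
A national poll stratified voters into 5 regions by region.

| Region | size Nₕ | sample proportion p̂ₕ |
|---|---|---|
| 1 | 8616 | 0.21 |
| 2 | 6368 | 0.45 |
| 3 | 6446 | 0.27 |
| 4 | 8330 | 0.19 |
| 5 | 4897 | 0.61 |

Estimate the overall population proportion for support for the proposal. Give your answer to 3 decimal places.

N = 8616 + 6368 + 6446 + 8330 + 4897 = 34657.
Overall proportion = Σ (Nₕ/N)·p̂ₕ.
Σ Nₕp̂ₕ = 1809.36 + 2865.6 + 1740.42 + 1582.7 + 2987.17 = 10985.25.
10985.25 / 34657 = 0.31697... → 0.317.

0.317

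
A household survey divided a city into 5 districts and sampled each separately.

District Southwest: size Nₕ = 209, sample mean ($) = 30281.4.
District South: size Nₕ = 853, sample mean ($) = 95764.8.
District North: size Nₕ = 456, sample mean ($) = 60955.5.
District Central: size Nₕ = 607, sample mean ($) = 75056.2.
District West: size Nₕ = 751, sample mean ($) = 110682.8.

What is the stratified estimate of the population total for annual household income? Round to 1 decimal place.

244493791.2

Southwest: 209·30281.4 = 6328812.6
South: 853·95764.8 = 81687374.4
North: 456·60955.5 = 27795708
Central: 607·75056.2 = 45559113.4
West: 751·110682.8 = 83122782.8
τ̂ = Σ Nₕx̄ₕ = 244493791.2.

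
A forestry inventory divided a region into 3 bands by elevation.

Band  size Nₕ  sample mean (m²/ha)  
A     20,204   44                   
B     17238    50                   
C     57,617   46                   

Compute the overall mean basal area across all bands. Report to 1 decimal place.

46.3

N = 95059; weights Wₕ = Nₕ/N = (0.2125, 0.1813, 0.6061).
x̄_st = Σ Wₕ·x̄ₕ = 0.2125·44 + 0.1813·50 + 0.6061·46 ≈ 46.300...
→ 46.3.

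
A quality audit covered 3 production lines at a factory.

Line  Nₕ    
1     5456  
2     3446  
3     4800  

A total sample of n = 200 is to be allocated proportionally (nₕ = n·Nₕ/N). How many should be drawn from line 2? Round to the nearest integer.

50

Share of line 2 = 3446/13702 = 0.25150.
Allocate 200 × 0.25150 = 50.299... → 50.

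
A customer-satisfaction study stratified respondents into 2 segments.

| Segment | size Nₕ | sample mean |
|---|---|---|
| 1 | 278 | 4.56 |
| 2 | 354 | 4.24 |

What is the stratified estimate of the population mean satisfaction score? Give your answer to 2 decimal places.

4.38

N = 632; weights Wₕ = Nₕ/N = (0.4399, 0.5601).
x̄_st = Σ Wₕ·x̄ₕ = 0.4399·4.56 + 0.5601·4.24 ≈ 4.3808...
→ 4.38.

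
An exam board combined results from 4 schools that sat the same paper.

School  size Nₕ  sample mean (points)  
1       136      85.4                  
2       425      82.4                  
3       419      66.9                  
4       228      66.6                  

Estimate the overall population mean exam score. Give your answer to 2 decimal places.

x̄_st = (Σ Nₕx̄ₕ) / (Σ Nₕ) = (136·85.4 + 425·82.4 + 419·66.9 + 228·66.6) / 1208
= 89850.3 / 1208 = 74.3794... → 74.38.

74.38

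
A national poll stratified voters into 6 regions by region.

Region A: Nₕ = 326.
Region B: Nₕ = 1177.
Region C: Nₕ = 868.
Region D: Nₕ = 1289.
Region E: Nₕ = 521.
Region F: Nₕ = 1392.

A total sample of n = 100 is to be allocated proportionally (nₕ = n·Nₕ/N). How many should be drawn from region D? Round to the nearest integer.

23

N = 326 + 1177 + 868 + 1289 + 521 + 1392 = 5573.
n_D = 100·1289/5573 = 23.129... → 23.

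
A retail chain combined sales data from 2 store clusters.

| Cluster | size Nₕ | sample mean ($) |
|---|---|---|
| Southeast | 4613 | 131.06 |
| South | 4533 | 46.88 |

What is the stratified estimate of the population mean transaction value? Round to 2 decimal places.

89.34

N = 9146; weights Wₕ = Nₕ/N = (0.5044, 0.4956).
x̄_st = Σ Wₕ·x̄ₕ = 0.5044·131.06 + 0.4956·46.88 ≈ 89.3382...
→ 89.34.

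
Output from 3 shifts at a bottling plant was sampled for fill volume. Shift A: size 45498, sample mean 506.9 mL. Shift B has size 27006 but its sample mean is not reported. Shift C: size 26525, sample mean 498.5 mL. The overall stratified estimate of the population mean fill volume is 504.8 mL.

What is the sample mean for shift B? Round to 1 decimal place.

N = 45498 + 27006 + 26525 = 99029.
Overall total = μ·N = 504.8·99029 = 49989839.2.
Subtract the known strata: 45498·506.9 + 26525·498.5 = 36285648.7.
Remaining total for shift B: 49989839.2 − 36285648.7 = 13704190.5.
Divide by its size: 13704190.5 / 27006 = 507.450... → 507.4.

507.4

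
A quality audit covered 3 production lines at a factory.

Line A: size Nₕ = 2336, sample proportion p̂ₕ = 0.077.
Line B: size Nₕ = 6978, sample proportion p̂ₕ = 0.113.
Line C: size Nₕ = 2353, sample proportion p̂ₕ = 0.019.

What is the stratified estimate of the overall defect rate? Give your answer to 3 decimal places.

0.087

N = 2336 + 6978 + 2353 = 11667.
Overall proportion = Σ (Nₕ/N)·p̂ₕ.
Σ Nₕp̂ₕ = 179.872 + 788.514 + 44.707 = 1013.093.
1013.093 / 11667 = 0.08683... → 0.087.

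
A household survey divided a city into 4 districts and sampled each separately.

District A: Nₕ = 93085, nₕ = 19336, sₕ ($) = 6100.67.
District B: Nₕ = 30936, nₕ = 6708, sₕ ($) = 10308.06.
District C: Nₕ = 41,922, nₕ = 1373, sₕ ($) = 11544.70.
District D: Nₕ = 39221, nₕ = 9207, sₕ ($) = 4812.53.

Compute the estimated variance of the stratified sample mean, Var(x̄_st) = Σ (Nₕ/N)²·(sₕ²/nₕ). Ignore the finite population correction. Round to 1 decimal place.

4901.3

N = 205164. Term for each stratum: Wₕ²sₕ²/nₕ.
Var(x̄_st) = 396.2283 + 360.1528 + 4052.9985 + 91.9314 = 4901.3110 → 4901.3.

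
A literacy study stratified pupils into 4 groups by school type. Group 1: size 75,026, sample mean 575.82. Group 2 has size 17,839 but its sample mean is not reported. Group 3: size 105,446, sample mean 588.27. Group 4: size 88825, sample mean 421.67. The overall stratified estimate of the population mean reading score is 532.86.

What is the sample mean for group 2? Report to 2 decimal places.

N = 75026 + 17839 + 105446 + 88825 = 287136.
Overall total = μ·N = 532.86·287136 = 153003288.96.
Subtract the known strata: 75026·575.82 + 105446·588.27 + 88825·421.67 = 142687027.49.
Remaining total for group 2: 153003288.96 − 142687027.49 = 10316261.47.
Divide by its size: 10316261.47 / 17839 = 578.2982... → 578.30.

578.30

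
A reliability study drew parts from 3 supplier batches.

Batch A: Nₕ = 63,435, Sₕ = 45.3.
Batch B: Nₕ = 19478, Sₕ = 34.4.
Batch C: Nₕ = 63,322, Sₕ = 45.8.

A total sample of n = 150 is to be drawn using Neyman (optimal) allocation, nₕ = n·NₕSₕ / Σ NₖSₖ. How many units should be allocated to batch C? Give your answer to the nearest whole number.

Σ NₕSₕ = 63435·45.3 + 19478·34.4 + 63322·45.8 = 6443796.3.
Share for C: 2900147.6/6443796.3 = 0.45007.
n_C = 150 × 0.45007 = 67.510... → 68.

68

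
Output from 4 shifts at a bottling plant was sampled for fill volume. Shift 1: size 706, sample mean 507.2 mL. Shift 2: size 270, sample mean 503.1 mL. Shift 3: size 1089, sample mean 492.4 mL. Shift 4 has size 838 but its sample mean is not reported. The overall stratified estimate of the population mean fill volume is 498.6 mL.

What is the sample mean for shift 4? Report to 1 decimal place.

N = 706 + 270 + 1089 + 838 = 2903.
Overall total = μ·N = 498.6·2903 = 1447435.8.
Subtract the known strata: 706·507.2 + 270·503.1 + 1089·492.4 = 1030143.8.
Remaining total for shift 4: 1447435.8 − 1030143.8 = 417292.
Divide by its size: 417292 / 838 = 497.962... → 498.0.

498.0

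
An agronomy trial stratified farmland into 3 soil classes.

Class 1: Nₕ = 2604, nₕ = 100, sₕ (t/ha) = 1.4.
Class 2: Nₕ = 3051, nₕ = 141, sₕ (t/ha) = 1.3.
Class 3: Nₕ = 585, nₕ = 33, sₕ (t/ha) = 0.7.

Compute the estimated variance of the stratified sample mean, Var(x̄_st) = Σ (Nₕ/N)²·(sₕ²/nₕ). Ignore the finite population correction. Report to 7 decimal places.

0.0064091

N = 6240; Wₕ = Nₕ/N.
class 1: (2604/6240)²·1.4²/100 = 0.0034132559
class 2: (3051/6240)²·1.3²/141 = 0.0028653840
class 3: (585/6240)²·0.7²/33 = 0.0001305043
Sum = 0.0064091442 → 0.0064091.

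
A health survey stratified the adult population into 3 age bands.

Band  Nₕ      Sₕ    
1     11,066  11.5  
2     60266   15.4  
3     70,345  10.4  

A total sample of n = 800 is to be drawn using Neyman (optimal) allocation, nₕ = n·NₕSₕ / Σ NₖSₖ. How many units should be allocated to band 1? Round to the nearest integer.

1: NₕSₕ = 11066·11.5 = 127259
2: NₕSₕ = 60266·15.4 = 928096.4
3: NₕSₕ = 70345·10.4 = 731588
Σ NₕSₕ = 1786943.4.
n_1 = 800·127259/1786943.4 = 56.973... → 57.

57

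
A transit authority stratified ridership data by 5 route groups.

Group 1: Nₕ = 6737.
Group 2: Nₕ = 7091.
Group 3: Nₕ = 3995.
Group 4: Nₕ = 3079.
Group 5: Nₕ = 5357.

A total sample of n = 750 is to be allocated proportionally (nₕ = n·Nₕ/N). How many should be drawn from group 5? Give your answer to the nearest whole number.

Share of group 5 = 5357/26259 = 0.20401.
Allocate 750 × 0.20401 = 153.005... → 153.

153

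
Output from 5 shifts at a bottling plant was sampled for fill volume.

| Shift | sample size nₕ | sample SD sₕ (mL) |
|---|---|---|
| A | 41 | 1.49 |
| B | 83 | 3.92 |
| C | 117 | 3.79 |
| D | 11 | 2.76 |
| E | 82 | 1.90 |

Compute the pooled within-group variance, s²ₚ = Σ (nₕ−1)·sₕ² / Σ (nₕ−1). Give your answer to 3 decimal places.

10.285

A: (41−1)·1.49² = 40·2.2201 = 88.804
B: (83−1)·3.92² = 82·15.3664 = 1260.0448
C: (117−1)·3.79² = 116·14.3641 = 1666.2356
D: (11−1)·2.76² = 10·7.6176 = 76.176
E: (82−1)·1.90² = 81·3.61 = 292.41
Numerator = 3383.6704; denominator = Σ(nₕ−1) = 329.
s²ₚ = 3383.6704/329 = 10.28471... → 10.285.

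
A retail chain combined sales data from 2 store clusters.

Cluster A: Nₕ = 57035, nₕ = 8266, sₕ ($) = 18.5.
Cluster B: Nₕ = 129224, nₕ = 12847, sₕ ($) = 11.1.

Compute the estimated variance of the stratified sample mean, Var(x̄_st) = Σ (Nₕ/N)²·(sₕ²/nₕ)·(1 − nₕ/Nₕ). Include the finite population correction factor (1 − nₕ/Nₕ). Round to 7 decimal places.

0.0074771

N = 186259; Wₕ = Nₕ/N.
cluster A: (57035/186259)²·18.5²/8266·(1 − 8266/57035) = 0.0033196998
cluster B: (129224/186259)²·11.1²/12847·(1 − 12847/129224) = 0.0041573830
Sum = 0.0074770829 → 0.0074771.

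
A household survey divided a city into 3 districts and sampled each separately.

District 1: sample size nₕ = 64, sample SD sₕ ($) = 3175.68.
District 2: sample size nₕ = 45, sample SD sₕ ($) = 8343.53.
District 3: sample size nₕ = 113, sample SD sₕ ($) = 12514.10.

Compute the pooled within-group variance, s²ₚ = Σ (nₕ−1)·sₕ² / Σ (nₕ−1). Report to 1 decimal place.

1: (64−1)·3175.68² = 63·10084943.4624 = 635351438.1312
2: (45−1)·8343.53² = 44·69614492.8609 = 3063037685.8796
3: (113−1)·12514.10² = 112·156602698.81 = 17539502266.72
Numerator = 21237891390.7308; denominator = Σ(nₕ−1) = 219.
s²ₚ = 21237891390.7308/219 = 96976673.017... → 96976673.0.

96976673.0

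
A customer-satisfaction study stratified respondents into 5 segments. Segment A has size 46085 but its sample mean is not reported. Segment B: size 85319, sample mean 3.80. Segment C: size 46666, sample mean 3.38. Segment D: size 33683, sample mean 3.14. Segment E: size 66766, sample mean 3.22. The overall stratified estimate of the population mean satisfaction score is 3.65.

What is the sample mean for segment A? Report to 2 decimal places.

N = 46085 + 85319 + 46666 + 33683 + 66766 = 278519.
Overall total = μ·N = 3.65·278519 = 1016594.35.
Subtract the known strata: 85319·3.80 + 46666·3.38 + 33683·3.14 + 66766·3.22 = 802694.42.
Remaining total for segment A: 1016594.35 − 802694.42 = 213899.93.
Divide by its size: 213899.93 / 46085 = 4.6414... → 4.64.

4.64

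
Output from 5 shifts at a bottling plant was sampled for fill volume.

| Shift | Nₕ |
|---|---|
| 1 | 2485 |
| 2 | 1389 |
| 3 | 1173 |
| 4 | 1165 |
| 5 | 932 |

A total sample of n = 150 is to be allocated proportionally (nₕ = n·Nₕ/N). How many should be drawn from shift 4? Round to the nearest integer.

N = 2485 + 1389 + 1173 + 1165 + 932 = 7144.
n_4 = 150·1165/7144 = 24.461... → 24.

24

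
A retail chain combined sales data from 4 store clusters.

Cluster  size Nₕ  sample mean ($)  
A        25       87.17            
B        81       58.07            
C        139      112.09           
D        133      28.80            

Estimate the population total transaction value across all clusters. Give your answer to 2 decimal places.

26293.83

Population total = Σ Nₕ·x̄ₕ (each stratum's size times its mean).
25·87.17 + 81·58.07 + 139·112.09 + 133·28.80 = 2179.25 + 4703.67 + 15580.51 + 3830.4 = 26293.83.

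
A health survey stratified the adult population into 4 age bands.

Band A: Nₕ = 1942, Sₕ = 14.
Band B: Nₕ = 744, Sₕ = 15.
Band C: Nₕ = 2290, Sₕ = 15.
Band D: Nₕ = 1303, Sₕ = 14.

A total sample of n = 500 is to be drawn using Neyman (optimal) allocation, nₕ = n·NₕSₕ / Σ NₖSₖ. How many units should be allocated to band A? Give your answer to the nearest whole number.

149

A: NₕSₕ = 1942·14 = 27188
B: NₕSₕ = 744·15 = 11160
C: NₕSₕ = 2290·15 = 34350
D: NₕSₕ = 1303·14 = 18242
Σ NₕSₕ = 90940.
n_A = 500·27188/90940 = 149.483... → 149.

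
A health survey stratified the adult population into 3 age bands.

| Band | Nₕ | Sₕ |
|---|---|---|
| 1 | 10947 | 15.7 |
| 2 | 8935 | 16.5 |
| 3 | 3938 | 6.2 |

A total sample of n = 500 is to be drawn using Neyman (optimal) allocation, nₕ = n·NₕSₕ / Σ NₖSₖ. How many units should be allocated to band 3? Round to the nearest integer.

36

1: NₕSₕ = 10947·15.7 = 171867.9
2: NₕSₕ = 8935·16.5 = 147427.5
3: NₕSₕ = 3938·6.2 = 24415.6
Σ NₕSₕ = 343711.
n_3 = 500·24415.6/343711 = 35.518... → 36.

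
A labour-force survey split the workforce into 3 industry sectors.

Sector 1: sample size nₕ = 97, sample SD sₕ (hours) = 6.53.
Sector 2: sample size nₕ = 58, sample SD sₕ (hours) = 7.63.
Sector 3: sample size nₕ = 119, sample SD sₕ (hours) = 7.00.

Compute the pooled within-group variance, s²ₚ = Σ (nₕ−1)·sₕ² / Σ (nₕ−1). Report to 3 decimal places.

48.686

Degrees of freedom: 96 + 57 + 118 = 271.
Σ(nₕ−1)sₕ² = 96·42.6409 + 57·58.2169 + 118·49 = 13193.8897.
s²ₚ = 13193.8897 / 271 = 48.68594... → 48.686.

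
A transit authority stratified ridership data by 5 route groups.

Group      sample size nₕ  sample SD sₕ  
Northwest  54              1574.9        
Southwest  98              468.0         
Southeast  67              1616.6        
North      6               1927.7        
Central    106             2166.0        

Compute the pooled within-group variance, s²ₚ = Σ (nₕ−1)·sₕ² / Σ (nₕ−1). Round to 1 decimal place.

2565580.9

Northwest: (54−1)·1574.9² = 53·2480310.01 = 131456430.53
Southwest: (98−1)·468.0² = 97·219024 = 21245328
Southeast: (67−1)·1616.6² = 66·2613395.56 = 172484106.96
North: (6−1)·1927.7² = 5·3716027.29 = 18580136.45
Central: (106−1)·2166.0² = 105·4691556 = 492613380
Numerator = 836379381.94; denominator = Σ(nₕ−1) = 326.
s²ₚ = 836379381.94/326 = 2565580.926... → 2565580.9.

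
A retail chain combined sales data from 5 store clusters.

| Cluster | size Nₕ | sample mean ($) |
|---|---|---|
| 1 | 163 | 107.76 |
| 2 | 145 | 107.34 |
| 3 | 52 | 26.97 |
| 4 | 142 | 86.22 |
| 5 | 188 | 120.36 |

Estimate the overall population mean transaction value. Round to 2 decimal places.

100.58

x̄_st = (Σ Nₕx̄ₕ) / (Σ Nₕ) = (163·107.76 + 145·107.34 + 52·26.97 + 142·86.22 + 188·120.36) / 690
= 69402.54 / 690 = 100.5834... → 100.58.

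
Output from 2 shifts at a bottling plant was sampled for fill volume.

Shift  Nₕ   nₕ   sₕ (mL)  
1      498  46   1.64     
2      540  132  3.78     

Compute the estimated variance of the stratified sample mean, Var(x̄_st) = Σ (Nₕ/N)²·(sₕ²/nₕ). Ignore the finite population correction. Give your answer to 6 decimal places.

0.042754

N = 1038. Term for each stratum: Wₕ²sₕ²/nₕ.
Var(x̄_st) = 0.013458413 + 0.029295606 = 0.042754018 → 0.042754.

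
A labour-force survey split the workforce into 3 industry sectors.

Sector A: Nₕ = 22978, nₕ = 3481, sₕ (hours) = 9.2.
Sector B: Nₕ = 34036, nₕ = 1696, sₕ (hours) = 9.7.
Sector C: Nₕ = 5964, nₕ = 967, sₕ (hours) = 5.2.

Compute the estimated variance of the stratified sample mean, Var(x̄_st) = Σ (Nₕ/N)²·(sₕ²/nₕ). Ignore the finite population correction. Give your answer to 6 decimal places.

N = 62978; Wₕ = Nₕ/N.
sector A: (22978/62978)²·9.2²/3481 = 0.003236819
sector B: (34036/62978)²·9.7²/1696 = 0.016203802
sector C: (5964/62978)²·5.2²/967 = 0.000250771
Sum = 0.019691392 → 0.019691.

0.019691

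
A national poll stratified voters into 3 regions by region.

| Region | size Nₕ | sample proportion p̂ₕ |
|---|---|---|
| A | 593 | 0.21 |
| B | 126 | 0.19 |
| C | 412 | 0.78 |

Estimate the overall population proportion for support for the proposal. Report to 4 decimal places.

N = 593 + 126 + 412 = 1131.
Overall proportion = Σ (Nₕ/N)·p̂ₕ.
Σ Nₕp̂ₕ = 124.53 + 23.94 + 321.36 = 469.83.
469.83 / 1131 = 0.415411... → 0.4154.

0.4154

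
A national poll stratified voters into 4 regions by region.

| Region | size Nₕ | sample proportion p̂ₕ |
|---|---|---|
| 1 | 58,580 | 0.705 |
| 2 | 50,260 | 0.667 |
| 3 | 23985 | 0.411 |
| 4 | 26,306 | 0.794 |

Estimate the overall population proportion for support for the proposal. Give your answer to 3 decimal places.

0.663

Wₕ = Nₕ/N with N = 159131: 0.3681, 0.3158, 0.1507, 0.1653.
p̂_st = 0.3681·0.705 + 0.3158·0.667 + 0.1507·0.411 + 0.1653·0.794 ≈ 0.66340... → 0.663.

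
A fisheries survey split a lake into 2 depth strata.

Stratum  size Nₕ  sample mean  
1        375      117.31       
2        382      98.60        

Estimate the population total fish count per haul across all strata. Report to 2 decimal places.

1: 375·117.31 = 43991.25
2: 382·98.60 = 37665.2
τ̂ = Σ Nₕx̄ₕ = 81656.45.

81656.45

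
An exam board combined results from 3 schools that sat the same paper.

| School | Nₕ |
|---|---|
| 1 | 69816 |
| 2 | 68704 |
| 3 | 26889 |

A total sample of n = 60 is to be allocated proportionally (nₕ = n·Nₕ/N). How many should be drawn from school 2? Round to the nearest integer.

Share of school 2 = 68704/165409 = 0.41536.
Allocate 60 × 0.41536 = 24.921... → 25.

25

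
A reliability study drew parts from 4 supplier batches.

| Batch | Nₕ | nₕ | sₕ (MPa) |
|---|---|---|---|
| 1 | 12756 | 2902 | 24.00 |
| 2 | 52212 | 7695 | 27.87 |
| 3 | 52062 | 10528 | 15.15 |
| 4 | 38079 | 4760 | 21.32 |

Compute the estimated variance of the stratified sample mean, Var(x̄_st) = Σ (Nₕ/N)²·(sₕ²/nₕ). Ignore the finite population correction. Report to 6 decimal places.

0.020991

N = 155109. Term for each stratum: Wₕ²sₕ²/nₕ.
Var(x̄_st) = 0.001342394 + 0.011437523 + 0.002456106 + 0.005755254 = 0.020991277 → 0.020991.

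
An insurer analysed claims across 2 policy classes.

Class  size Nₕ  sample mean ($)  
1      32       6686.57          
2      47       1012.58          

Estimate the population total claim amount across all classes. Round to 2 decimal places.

1: 32·6686.57 = 213970.24
2: 47·1012.58 = 47591.26
τ̂ = Σ Nₕx̄ₕ = 261561.50.

261561.50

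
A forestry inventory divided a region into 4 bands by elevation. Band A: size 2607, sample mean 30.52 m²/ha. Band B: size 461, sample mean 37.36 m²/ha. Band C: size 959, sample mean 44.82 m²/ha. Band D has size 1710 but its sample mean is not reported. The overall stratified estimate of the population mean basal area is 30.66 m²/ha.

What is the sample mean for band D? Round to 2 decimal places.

N = 2607 + 461 + 959 + 1710 = 5737.
Overall total = μ·N = 30.66·5737 = 175896.42.
Subtract the known strata: 2607·30.52 + 461·37.36 + 959·44.82 = 139770.98.
Remaining total for band D: 175896.42 − 139770.98 = 36125.44.
Divide by its size: 36125.44 / 1710 = 21.1260... → 21.13.

21.13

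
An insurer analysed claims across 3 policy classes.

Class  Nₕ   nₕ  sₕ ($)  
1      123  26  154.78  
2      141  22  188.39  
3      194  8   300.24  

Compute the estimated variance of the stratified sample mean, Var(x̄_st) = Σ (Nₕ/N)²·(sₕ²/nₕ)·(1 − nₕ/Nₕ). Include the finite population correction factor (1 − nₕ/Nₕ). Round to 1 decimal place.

2119.8

N = 458. Term for each stratum: Wₕ²sₕ²/nₕ·(1−nₕ/Nₕ).
Var(x̄_st) = 52.4086 + 129.0411 + 1938.3439 = 2119.7936 → 2119.8.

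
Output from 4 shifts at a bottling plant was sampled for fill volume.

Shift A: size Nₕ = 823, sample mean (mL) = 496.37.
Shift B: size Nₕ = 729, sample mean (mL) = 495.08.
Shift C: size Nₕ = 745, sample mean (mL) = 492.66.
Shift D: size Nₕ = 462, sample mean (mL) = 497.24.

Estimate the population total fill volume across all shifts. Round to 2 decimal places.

1366182.41

A: 823·496.37 = 408512.51
B: 729·495.08 = 360913.32
C: 745·492.66 = 367031.7
D: 462·497.24 = 229724.88
τ̂ = Σ Nₕx̄ₕ = 1366182.41.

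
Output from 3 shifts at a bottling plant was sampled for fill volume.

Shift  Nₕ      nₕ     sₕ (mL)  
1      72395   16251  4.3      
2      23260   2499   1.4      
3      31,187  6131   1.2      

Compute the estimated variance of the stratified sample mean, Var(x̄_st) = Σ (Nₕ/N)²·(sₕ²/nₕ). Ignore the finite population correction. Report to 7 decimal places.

N = 126842; Wₕ = Nₕ/N.
shift 1: (72395/126842)²·4.3²/16251 = 0.0003706362
shift 2: (23260/126842)²·1.4²/2499 = 0.0000263744
shift 3: (31187/126842)²·1.2²/6131 = 0.0000141988
Sum = 0.0004112094 → 0.0004112.

0.0004112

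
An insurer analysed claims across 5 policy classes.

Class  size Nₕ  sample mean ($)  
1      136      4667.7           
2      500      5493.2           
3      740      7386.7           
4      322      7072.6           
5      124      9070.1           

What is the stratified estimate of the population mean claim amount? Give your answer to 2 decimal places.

6723.18

x̄_st = (Σ Nₕx̄ₕ) / (Σ Nₕ) = (136·4667.7 + 500·5493.2 + 740·7386.7 + 322·7072.6 + 124·9070.1) / 1822
= 12249634.8 / 1822 = 6723.1805... → 6723.18.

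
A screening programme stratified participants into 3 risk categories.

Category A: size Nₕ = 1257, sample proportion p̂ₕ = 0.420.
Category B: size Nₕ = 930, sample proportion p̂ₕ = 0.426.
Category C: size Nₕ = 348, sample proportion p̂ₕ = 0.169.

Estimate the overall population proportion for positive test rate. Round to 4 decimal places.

0.3877

Wₕ = Nₕ/N with N = 2535: 0.4959, 0.3669, 0.1373.
p̂_st = 0.4959·0.420 + 0.3669·0.426 + 0.1373·0.169 ≈ 0.387744... → 0.3877.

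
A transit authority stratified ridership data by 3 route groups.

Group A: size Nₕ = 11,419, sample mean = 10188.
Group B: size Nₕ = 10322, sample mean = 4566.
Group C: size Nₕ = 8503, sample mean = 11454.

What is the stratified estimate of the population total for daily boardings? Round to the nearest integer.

260860386

Population total = Σ Nₕ·x̄ₕ (each stratum's size times its mean).
11419·10188 + 10322·4566 + 8503·11454 = 116336772 + 47130252 + 97393362 = 260860386.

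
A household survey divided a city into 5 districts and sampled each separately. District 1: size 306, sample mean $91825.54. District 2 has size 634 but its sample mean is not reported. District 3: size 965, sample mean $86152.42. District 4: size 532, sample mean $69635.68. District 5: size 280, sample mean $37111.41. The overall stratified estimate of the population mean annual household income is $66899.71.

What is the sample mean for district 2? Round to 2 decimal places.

36424.98

Σ Nₕx̄ₕ = N·μ, so 634·x̄_2 = 2717·66899.71 − (306·91825.54 + 965·86152.42 + 532·69635.68 + 280·37111.41).
= 181766512.07 − 158673077.1 = 23093434.97.
x̄_2 = 23093434.97 / 634 = 36424.9763... → 36424.98.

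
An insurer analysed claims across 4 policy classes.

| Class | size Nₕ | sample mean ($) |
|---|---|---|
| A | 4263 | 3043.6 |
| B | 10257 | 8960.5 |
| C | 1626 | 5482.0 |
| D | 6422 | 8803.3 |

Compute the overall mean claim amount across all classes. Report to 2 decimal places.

N = 22568; weights Wₕ = Nₕ/N = (0.1889, 0.4545, 0.0720, 0.2846).
x̄_st = Σ Wₕ·x̄ₕ = 0.1889·3043.6 + 0.4545·8960.5 + 0.0720·5482.0 + 0.2846·8803.3 ≈ 7547.4672...
→ 7547.47.

7547.47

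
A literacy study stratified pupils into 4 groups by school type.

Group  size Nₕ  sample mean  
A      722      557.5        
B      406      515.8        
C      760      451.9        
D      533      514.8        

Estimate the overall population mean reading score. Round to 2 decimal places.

N = 722 + 406 + 760 + 533 = 2421.
Weight each subgroup mean by Nₕ/N and sum.
Σ Nₕx̄ₕ = 722·557.5 + 406·515.8 + 760·451.9 + 533·514.8 = 402515 + 209414.8 + 343444 + 274388.4 = 1229762.2.
Divide by N: 1229762.2 / 2421 = 507.9563... → 507.96.

507.96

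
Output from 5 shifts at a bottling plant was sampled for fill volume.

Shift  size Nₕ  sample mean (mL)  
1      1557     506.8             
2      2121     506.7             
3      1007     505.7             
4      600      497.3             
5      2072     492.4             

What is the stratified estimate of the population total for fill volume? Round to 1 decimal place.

3691671.0

1: 1557·506.8 = 789087.6
2: 2121·506.7 = 1074710.7
3: 1007·505.7 = 509239.9
4: 600·497.3 = 298380
5: 2072·492.4 = 1020252.8
τ̂ = Σ Nₕx̄ₕ = 3691671.0.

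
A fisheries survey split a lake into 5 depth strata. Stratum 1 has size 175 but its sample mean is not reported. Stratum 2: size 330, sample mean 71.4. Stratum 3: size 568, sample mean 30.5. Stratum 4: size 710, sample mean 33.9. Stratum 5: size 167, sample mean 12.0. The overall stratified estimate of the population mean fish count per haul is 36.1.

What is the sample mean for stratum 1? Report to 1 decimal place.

Σ Nₕx̄ₕ = N·μ, so 175·x̄_1 = 1950·36.1 − (330·71.4 + 568·30.5 + 710·33.9 + 167·12.0).
= 70395 − 66959 = 3436.
x̄_1 = 3436 / 175 = 19.634... → 19.6.

19.6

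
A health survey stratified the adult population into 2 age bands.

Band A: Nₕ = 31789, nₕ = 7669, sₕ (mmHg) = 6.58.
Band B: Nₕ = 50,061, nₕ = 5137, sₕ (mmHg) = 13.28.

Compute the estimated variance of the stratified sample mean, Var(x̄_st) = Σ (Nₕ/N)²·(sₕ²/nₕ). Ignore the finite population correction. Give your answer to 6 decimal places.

N = 81850; Wₕ = Nₕ/N.
band A: (31789/81850)²·6.58²/7669 = 0.000851588
band B: (50061/81850)²·13.28²/5137 = 0.012842461
Sum = 0.013694049 → 0.013694.

0.013694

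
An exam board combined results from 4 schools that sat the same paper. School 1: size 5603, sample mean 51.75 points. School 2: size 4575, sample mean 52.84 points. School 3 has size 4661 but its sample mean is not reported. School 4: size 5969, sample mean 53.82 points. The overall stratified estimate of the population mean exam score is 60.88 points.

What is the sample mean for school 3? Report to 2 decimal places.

88.79

Σ Nₕx̄ₕ = N·μ, so 4661·x̄_3 = 20808·60.88 − (5603·51.75 + 4575·52.84 + 5969·53.82).
= 1266791.04 − 852949.83 = 413841.21.
x̄_3 = 413841.21 / 4661 = 88.7881... → 88.79.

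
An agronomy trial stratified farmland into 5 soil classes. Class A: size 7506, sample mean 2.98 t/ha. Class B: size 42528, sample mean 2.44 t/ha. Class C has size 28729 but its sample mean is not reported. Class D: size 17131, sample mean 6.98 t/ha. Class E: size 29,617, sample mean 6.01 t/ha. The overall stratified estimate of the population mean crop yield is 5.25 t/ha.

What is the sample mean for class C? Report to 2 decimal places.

N = 7506 + 42528 + 28729 + 17131 + 29617 = 125511.
Overall total = μ·N = 5.25·125511 = 658932.75.
Subtract the known strata: 7506·2.98 + 42528·2.44 + 17131·6.98 + 29617·6.01 = 423708.75.
Remaining total for class C: 658932.75 − 423708.75 = 235224.
Divide by its size: 235224 / 28729 = 8.1877... → 8.19.

8.19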